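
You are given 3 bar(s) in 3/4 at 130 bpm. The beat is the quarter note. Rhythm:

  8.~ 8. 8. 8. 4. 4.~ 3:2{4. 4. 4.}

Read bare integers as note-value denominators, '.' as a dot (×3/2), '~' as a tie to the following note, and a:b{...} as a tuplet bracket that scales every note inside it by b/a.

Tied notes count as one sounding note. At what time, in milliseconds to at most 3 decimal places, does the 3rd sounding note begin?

1. 0.0ms @ 0 + 692.308ms (3/2)
2. 692.308ms @ 3/2 + 346.154ms (3/4)
3. 1038.462ms @ 9/4 + 346.154ms (3/4)
4. 1384.615ms @ 3 + 692.308ms (3/2)
5. 2076.923ms @ 9/2 + 1153.846ms (5/2)
6. 3230.769ms @ 7 + 461.538ms (1)
7. 3692.308ms @ 8 + 461.538ms (1)

note 3 onset = 9/4b = 1038.462ms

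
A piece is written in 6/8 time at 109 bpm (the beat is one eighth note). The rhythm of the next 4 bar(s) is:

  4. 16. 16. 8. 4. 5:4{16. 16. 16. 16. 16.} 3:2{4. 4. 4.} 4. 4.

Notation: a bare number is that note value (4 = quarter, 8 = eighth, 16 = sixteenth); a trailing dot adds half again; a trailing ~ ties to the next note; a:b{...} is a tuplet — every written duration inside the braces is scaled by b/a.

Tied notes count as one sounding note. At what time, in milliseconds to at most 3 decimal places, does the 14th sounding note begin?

note 14 onset = 18b = 9908.257ms

1. 0.0ms @ 0 + 1651.376ms (3)
2. 1651.376ms @ 3 + 412.844ms (3/4)
3. 2064.22ms @ 15/4 + 412.844ms (3/4)
4. 2477.064ms @ 9/2 + 825.688ms (3/2)
5. 3302.752ms @ 6 + 1651.376ms (3)
6. 4954.128ms @ 9 + 330.275ms (3/5)
7. 5284.404ms @ 48/5 + 330.275ms (3/5)
8. 5614.679ms @ 51/5 + 330.275ms (3/5)
9. 5944.954ms @ 54/5 + 330.275ms (3/5)
10. 6275.229ms @ 57/5 + 330.275ms (3/5)
11. 6605.505ms @ 12 + 1100.917ms (2)
12. 7706.422ms @ 14 + 1100.917ms (2)
13. 8807.339ms @ 16 + 1100.917ms (2)
14. 9908.257ms @ 18 + 1651.376ms (3)
15. 11559.633ms @ 21 + 1651.376ms (3)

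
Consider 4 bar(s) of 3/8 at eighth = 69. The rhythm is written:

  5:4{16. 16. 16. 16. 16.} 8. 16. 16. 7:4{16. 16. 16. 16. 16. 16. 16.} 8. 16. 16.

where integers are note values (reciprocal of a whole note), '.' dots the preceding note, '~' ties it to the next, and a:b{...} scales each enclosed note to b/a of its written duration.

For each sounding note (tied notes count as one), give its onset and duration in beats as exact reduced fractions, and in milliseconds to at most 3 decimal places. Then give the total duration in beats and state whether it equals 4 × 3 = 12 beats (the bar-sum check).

1) 0.0ms=0b +521.739ms=3/5b
2) 521.739ms=3/5b +521.739ms=3/5b
3) 1043.478ms=6/5b +521.739ms=3/5b
4) 1565.217ms=9/5b +521.739ms=3/5b
5) 2086.957ms=12/5b +521.739ms=3/5b
6) 2608.696ms=3b +1304.348ms=3/2b
7) 3913.043ms=9/2b +652.174ms=3/4b
8) 4565.217ms=21/4b +652.174ms=3/4b
9) 5217.391ms=6b +372.671ms=3/7b
10) 5590.062ms=45/7b +372.671ms=3/7b
11) 5962.733ms=48/7b +372.671ms=3/7b
12) 6335.404ms=51/7b +372.671ms=3/7b
13) 6708.075ms=54/7b +372.671ms=3/7b
14) 7080.745ms=57/7b +372.671ms=3/7b
15) 7453.416ms=60/7b +372.671ms=3/7b
16) 7826.087ms=9b +1304.348ms=3/2b
17) 9130.435ms=21/2b +652.174ms=3/4b
18) 9782.609ms=45/4b +652.174ms=3/4b
Σ=12b of 12 (69bpm 3/8) — PASS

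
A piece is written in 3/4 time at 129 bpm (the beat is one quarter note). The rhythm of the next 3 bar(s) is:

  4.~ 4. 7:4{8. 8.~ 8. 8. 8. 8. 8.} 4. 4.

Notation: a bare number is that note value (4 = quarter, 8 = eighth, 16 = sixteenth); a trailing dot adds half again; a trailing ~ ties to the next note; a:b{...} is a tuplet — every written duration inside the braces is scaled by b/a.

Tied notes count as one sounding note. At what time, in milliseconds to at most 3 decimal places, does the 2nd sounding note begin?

1. 0.0ms @ 0 + 1395.349ms (3)
2. 1395.349ms @ 3 + 199.336ms (3/7)
3. 1594.684ms @ 24/7 + 398.671ms (6/7)
4. 1993.355ms @ 30/7 + 199.336ms (3/7)
5. 2192.691ms @ 33/7 + 199.336ms (3/7)
6. 2392.027ms @ 36/7 + 199.336ms (3/7)
7. 2591.362ms @ 39/7 + 199.336ms (3/7)
8. 2790.698ms @ 6 + 697.674ms (3/2)
9. 3488.372ms @ 15/2 + 697.674ms (3/2)

note 2 onset = 3b = 1395.349ms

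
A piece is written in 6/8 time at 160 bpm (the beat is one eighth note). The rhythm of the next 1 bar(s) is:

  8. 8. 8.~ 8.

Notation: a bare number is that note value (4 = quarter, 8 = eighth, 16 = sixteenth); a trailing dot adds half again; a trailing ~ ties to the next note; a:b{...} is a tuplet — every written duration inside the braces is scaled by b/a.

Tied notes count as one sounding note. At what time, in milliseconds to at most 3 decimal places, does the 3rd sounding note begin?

1. 0.0ms @ 0 + 562.5ms (3/2)
2. 562.5ms @ 3/2 + 562.5ms (3/2)
3. 1125.0ms @ 3 + 1125.0ms (3)

note 3 onset = 3b = 1125.0ms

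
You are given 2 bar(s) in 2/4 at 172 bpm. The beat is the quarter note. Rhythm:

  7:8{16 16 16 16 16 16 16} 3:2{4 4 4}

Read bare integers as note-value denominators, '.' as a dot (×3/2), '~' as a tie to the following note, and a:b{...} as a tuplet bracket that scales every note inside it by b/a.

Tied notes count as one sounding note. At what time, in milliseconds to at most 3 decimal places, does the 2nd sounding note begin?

1. 0.0ms @ 0 + 99.668ms (2/7)
2. 99.668ms @ 2/7 + 99.668ms (2/7)
3. 199.336ms @ 4/7 + 99.668ms (2/7)
4. 299.003ms @ 6/7 + 99.668ms (2/7)
5. 398.671ms @ 8/7 + 99.668ms (2/7)
6. 498.339ms @ 10/7 + 99.668ms (2/7)
7. 598.007ms @ 12/7 + 99.668ms (2/7)
8. 697.674ms @ 2 + 232.558ms (2/3)
9. 930.233ms @ 8/3 + 232.558ms (2/3)
10. 1162.791ms @ 10/3 + 232.558ms (2/3)

note 2 onset = 2/7b = 99.668ms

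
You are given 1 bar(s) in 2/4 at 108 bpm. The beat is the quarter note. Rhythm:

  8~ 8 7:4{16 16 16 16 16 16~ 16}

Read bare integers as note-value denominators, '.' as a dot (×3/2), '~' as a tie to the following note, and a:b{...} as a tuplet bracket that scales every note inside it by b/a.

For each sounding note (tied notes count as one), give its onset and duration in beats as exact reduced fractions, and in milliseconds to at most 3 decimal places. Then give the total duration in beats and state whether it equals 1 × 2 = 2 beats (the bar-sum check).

1) 0.0ms=0b +555.556ms=1b
2) 555.556ms=1b +79.365ms=1/7b
3) 634.921ms=8/7b +79.365ms=1/7b
4) 714.286ms=9/7b +79.365ms=1/7b
5) 793.651ms=10/7b +79.365ms=1/7b
6) 873.016ms=11/7b +79.365ms=1/7b
7) 952.381ms=12/7b +158.73ms=2/7b
Σ=2b of 2 (108bpm 2/4) — PASS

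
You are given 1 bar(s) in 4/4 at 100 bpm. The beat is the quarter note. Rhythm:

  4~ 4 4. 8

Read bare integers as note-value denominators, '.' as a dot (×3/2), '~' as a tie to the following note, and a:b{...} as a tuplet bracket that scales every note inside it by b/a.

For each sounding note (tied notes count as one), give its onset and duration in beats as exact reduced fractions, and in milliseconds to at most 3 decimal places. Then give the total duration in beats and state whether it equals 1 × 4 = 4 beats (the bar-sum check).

1) 0.0ms=0b +1200.0ms=2b
2) 1200.0ms=2b +900.0ms=3/2b
3) 2100.0ms=7/2b +300.0ms=1/2b
Σ=4b of 4 (100bpm 4/4) — PASS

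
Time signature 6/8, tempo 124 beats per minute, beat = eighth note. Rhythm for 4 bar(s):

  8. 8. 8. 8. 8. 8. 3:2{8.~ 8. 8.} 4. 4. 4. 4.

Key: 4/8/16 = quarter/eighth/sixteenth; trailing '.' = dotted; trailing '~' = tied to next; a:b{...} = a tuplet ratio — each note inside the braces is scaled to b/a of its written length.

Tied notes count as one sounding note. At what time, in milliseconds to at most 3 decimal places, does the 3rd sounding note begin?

note 3 onset = 3b = 1451.613ms

1. 0.0ms @ 0 + 725.806ms (3/2)
2. 725.806ms @ 3/2 + 725.806ms (3/2)
3. 1451.613ms @ 3 + 725.806ms (3/2)
4. 2177.419ms @ 9/2 + 725.806ms (3/2)
5. 2903.226ms @ 6 + 725.806ms (3/2)
6. 3629.032ms @ 15/2 + 725.806ms (3/2)
7. 4354.839ms @ 9 + 967.742ms (2)
8. 5322.581ms @ 11 + 483.871ms (1)
9. 5806.452ms @ 12 + 1451.613ms (3)
10. 7258.065ms @ 15 + 1451.613ms (3)
11. 8709.677ms @ 18 + 1451.613ms (3)
12. 10161.29ms @ 21 + 1451.613ms (3)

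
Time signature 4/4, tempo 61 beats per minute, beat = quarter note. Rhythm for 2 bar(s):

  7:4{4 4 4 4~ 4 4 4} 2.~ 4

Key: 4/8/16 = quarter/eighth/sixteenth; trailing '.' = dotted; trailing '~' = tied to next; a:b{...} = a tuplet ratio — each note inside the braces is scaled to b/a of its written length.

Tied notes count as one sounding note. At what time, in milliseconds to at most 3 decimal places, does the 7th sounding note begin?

note 7 onset = 4b = 3934.426ms

1. 0.0ms @ 0 + 562.061ms (4/7)
2. 562.061ms @ 4/7 + 562.061ms (4/7)
3. 1124.122ms @ 8/7 + 562.061ms (4/7)
4. 1686.183ms @ 12/7 + 1124.122ms (8/7)
5. 2810.304ms @ 20/7 + 562.061ms (4/7)
6. 3372.365ms @ 24/7 + 562.061ms (4/7)
7. 3934.426ms @ 4 + 3934.426ms (4)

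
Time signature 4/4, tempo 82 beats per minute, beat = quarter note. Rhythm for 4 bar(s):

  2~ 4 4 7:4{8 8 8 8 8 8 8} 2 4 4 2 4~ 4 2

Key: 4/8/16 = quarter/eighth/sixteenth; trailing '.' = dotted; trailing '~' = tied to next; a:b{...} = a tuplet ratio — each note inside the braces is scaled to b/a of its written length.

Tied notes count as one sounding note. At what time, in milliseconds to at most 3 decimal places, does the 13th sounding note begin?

1. 0.0ms @ 0 + 2195.122ms (3)
2. 2195.122ms @ 3 + 731.707ms (1)
3. 2926.829ms @ 4 + 209.059ms (2/7)
4. 3135.889ms @ 30/7 + 209.059ms (2/7)
5. 3344.948ms @ 32/7 + 209.059ms (2/7)
6. 3554.007ms @ 34/7 + 209.059ms (2/7)
7. 3763.066ms @ 36/7 + 209.059ms (2/7)
8. 3972.125ms @ 38/7 + 209.059ms (2/7)
9. 4181.185ms @ 40/7 + 209.059ms (2/7)
10. 4390.244ms @ 6 + 1463.415ms (2)
11. 5853.659ms @ 8 + 731.707ms (1)
12. 6585.366ms @ 9 + 731.707ms (1)
13. 7317.073ms @ 10 + 1463.415ms (2)
14. 8780.488ms @ 12 + 1463.415ms (2)
15. 10243.902ms @ 14 + 1463.415ms (2)

note 13 onset = 10b = 7317.073ms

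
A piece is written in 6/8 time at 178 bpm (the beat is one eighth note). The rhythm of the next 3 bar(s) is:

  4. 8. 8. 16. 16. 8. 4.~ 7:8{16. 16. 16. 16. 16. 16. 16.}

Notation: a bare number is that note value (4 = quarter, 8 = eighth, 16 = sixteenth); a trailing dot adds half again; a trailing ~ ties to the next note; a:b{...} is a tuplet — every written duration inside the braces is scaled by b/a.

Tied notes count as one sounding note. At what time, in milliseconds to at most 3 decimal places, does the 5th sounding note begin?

1. 0.0ms @ 0 + 1011.236ms (3)
2. 1011.236ms @ 3 + 505.618ms (3/2)
3. 1516.854ms @ 9/2 + 505.618ms (3/2)
4. 2022.472ms @ 6 + 252.809ms (3/4)
5. 2275.281ms @ 27/4 + 252.809ms (3/4)
6. 2528.09ms @ 15/2 + 505.618ms (3/2)
7. 3033.708ms @ 9 + 1300.161ms (27/7)
8. 4333.868ms @ 90/7 + 288.925ms (6/7)
9. 4622.793ms @ 96/7 + 288.925ms (6/7)
10. 4911.717ms @ 102/7 + 288.925ms (6/7)
11. 5200.642ms @ 108/7 + 288.925ms (6/7)
12. 5489.567ms @ 114/7 + 288.925ms (6/7)
13. 5778.491ms @ 120/7 + 288.925ms (6/7)

note 5 onset = 27/4b = 2275.281ms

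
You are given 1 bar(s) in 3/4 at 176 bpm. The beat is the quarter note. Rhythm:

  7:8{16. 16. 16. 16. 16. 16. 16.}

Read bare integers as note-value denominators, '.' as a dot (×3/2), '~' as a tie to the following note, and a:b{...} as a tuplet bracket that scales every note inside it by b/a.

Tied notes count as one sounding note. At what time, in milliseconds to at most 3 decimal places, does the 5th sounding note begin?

note 5 onset = 12/7b = 584.416ms

1. 0.0ms @ 0 + 146.104ms (3/7)
2. 146.104ms @ 3/7 + 146.104ms (3/7)
3. 292.208ms @ 6/7 + 146.104ms (3/7)
4. 438.312ms @ 9/7 + 146.104ms (3/7)
5. 584.416ms @ 12/7 + 146.104ms (3/7)
6. 730.519ms @ 15/7 + 146.104ms (3/7)
7. 876.623ms @ 18/7 + 146.104ms (3/7)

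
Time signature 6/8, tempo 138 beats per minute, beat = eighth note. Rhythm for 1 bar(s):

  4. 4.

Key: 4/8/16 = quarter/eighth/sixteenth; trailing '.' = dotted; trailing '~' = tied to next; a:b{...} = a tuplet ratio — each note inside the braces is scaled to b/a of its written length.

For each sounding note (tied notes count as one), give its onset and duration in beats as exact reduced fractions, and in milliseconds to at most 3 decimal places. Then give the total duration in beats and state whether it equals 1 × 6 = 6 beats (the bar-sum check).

1) 0.0ms=0b +1304.348ms=3b
2) 1304.348ms=3b +1304.348ms=3b
Σ=6b of 6 (138bpm 6/8) — PASS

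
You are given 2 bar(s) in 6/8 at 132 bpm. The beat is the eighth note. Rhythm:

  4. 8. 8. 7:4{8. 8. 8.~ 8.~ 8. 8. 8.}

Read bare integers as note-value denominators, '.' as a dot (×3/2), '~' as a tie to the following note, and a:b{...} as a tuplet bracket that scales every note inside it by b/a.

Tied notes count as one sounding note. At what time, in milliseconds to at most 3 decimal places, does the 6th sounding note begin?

1. 0.0ms @ 0 + 1363.636ms (3)
2. 1363.636ms @ 3 + 681.818ms (3/2)
3. 2045.455ms @ 9/2 + 681.818ms (3/2)
4. 2727.273ms @ 6 + 389.61ms (6/7)
5. 3116.883ms @ 48/7 + 389.61ms (6/7)
6. 3506.494ms @ 54/7 + 1168.831ms (18/7)
7. 4675.325ms @ 72/7 + 389.61ms (6/7)
8. 5064.935ms @ 78/7 + 389.61ms (6/7)

note 6 onset = 54/7b = 3506.494ms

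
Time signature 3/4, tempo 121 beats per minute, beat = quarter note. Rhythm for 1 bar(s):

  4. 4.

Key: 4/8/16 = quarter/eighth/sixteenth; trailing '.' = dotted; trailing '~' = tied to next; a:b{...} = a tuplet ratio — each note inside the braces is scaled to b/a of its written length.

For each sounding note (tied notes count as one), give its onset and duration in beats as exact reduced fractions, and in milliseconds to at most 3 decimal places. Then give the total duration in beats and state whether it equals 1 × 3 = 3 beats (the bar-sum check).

1) 0.0ms=0b +743.802ms=3/2b
2) 743.802ms=3/2b +743.802ms=3/2b
Σ=3b of 3 (121bpm 3/4) — PASS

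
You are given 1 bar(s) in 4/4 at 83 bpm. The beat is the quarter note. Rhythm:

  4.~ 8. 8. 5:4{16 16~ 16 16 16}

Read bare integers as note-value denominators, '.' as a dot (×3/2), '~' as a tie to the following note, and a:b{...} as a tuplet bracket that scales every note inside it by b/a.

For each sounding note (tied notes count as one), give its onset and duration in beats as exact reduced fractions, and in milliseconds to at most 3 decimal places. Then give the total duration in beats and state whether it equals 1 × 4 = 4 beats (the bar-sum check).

1) 0.0ms=0b +1626.506ms=9/4b
2) 1626.506ms=9/4b +542.169ms=3/4b
3) 2168.675ms=3b +144.578ms=1/5b
4) 2313.253ms=16/5b +289.157ms=2/5b
5) 2602.41ms=18/5b +144.578ms=1/5b
6) 2746.988ms=19/5b +144.578ms=1/5b
Σ=4b of 4 (83bpm 4/4) — PASS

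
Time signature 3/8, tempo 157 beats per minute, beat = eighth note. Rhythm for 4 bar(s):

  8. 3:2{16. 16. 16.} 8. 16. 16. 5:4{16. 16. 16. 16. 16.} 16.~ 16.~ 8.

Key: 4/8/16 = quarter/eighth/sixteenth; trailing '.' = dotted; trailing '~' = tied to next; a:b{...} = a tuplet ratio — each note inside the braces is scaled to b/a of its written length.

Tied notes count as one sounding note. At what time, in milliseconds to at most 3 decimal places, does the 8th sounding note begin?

note 8 onset = 6b = 2292.994ms

1. 0.0ms @ 0 + 573.248ms (3/2)
2. 573.248ms @ 3/2 + 191.083ms (1/2)
3. 764.331ms @ 2 + 191.083ms (1/2)
4. 955.414ms @ 5/2 + 191.083ms (1/2)
5. 1146.497ms @ 3 + 573.248ms (3/2)
6. 1719.745ms @ 9/2 + 286.624ms (3/4)
7. 2006.369ms @ 21/4 + 286.624ms (3/4)
8. 2292.994ms @ 6 + 229.299ms (3/5)
9. 2522.293ms @ 33/5 + 229.299ms (3/5)
10. 2751.592ms @ 36/5 + 229.299ms (3/5)
11. 2980.892ms @ 39/5 + 229.299ms (3/5)
12. 3210.191ms @ 42/5 + 229.299ms (3/5)
13. 3439.49ms @ 9 + 1146.497ms (3)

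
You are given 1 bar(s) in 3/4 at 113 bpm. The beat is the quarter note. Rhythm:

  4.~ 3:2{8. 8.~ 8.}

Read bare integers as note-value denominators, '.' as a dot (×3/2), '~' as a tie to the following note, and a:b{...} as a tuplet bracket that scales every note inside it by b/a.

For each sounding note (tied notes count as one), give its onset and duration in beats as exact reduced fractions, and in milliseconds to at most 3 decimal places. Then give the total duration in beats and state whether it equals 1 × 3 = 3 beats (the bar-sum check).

1) 0.0ms=0b +1061.947ms=2b
2) 1061.947ms=2b +530.973ms=1b
Σ=3b of 3 (113bpm 3/4) — PASS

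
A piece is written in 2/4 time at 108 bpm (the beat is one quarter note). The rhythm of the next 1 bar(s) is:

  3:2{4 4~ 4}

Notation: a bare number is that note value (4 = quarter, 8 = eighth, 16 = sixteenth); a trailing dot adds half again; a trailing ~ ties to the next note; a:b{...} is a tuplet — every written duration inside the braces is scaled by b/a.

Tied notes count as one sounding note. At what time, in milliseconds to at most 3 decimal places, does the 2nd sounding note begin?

1. 0.0ms @ 0 + 370.37ms (2/3)
2. 370.37ms @ 2/3 + 740.741ms (4/3)

note 2 onset = 2/3b = 370.37ms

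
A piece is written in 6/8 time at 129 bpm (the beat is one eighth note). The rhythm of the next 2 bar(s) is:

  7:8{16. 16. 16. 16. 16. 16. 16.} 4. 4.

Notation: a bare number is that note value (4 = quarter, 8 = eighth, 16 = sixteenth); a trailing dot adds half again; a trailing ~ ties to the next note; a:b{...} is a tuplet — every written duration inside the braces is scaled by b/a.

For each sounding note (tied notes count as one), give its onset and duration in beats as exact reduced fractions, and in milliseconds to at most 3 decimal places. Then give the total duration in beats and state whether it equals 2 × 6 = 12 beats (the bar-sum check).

1) 0.0ms=0b +398.671ms=6/7b
2) 398.671ms=6/7b +398.671ms=6/7b
3) 797.342ms=12/7b +398.671ms=6/7b
4) 1196.013ms=18/7b +398.671ms=6/7b
5) 1594.684ms=24/7b +398.671ms=6/7b
6) 1993.355ms=30/7b +398.671ms=6/7b
7) 2392.027ms=36/7b +398.671ms=6/7b
8) 2790.698ms=6b +1395.349ms=3b
9) 4186.047ms=9b +1395.349ms=3b
Σ=12b of 12 (129bpm 6/8) — PASS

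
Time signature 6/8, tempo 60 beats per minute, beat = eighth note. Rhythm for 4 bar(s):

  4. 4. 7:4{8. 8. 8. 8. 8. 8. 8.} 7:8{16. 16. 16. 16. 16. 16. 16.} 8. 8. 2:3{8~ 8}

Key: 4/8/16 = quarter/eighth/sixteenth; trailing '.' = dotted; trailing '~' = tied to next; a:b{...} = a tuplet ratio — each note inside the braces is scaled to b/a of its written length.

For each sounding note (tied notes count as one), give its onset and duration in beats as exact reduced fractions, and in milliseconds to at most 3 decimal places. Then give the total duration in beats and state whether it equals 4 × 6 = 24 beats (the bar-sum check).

1) 0.0ms=0b +3000.0ms=3b
2) 3000.0ms=3b +3000.0ms=3b
3) 6000.0ms=6b +857.143ms=6/7b
4) 6857.143ms=48/7b +857.143ms=6/7b
5) 7714.286ms=54/7b +857.143ms=6/7b
6) 8571.429ms=60/7b +857.143ms=6/7b
7) 9428.571ms=66/7b +857.143ms=6/7b
8) 10285.714ms=72/7b +857.143ms=6/7b
9) 11142.857ms=78/7b +857.143ms=6/7b
10) 12000.0ms=12b +857.143ms=6/7b
11) 12857.143ms=90/7b +857.143ms=6/7b
12) 13714.286ms=96/7b +857.143ms=6/7b
13) 14571.429ms=102/7b +857.143ms=6/7b
14) 15428.571ms=108/7b +857.143ms=6/7b
15) 16285.714ms=114/7b +857.143ms=6/7b
16) 17142.857ms=120/7b +857.143ms=6/7b
17) 18000.0ms=18b +1500.0ms=3/2b
18) 19500.0ms=39/2b +1500.0ms=3/2b
19) 21000.0ms=21b +3000.0ms=3b
Σ=24b of 24 (60bpm 6/8) — PASS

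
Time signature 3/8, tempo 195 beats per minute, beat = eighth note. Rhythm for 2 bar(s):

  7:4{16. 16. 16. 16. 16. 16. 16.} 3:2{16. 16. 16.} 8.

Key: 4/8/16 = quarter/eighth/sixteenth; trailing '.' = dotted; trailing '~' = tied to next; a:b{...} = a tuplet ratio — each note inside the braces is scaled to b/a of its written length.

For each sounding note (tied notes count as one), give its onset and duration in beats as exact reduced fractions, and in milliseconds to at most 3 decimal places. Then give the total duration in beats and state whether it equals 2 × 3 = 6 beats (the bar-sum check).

1) 0.0ms=0b +131.868ms=3/7b
2) 131.868ms=3/7b +131.868ms=3/7b
3) 263.736ms=6/7b +131.868ms=3/7b
4) 395.604ms=9/7b +131.868ms=3/7b
5) 527.473ms=12/7b +131.868ms=3/7b
6) 659.341ms=15/7b +131.868ms=3/7b
7) 791.209ms=18/7b +131.868ms=3/7b
8) 923.077ms=3b +153.846ms=1/2b
9) 1076.923ms=7/2b +153.846ms=1/2b
10) 1230.769ms=4b +153.846ms=1/2b
11) 1384.615ms=9/2b +461.538ms=3/2b
Σ=6b of 6 (195bpm 3/8) — PASS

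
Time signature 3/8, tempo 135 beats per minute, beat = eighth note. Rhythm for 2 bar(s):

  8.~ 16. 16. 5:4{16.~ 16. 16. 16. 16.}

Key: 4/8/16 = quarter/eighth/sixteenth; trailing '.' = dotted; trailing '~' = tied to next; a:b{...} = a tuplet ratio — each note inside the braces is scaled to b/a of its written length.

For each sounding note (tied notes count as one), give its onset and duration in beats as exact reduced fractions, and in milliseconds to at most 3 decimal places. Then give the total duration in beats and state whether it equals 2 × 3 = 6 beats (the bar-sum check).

1) 0.0ms=0b +1000.0ms=9/4b
2) 1000.0ms=9/4b +333.333ms=3/4b
3) 1333.333ms=3b +533.333ms=6/5b
4) 1866.667ms=21/5b +266.667ms=3/5b
5) 2133.333ms=24/5b +266.667ms=3/5b
6) 2400.0ms=27/5b +266.667ms=3/5b
Σ=6b of 6 (135bpm 3/8) — PASS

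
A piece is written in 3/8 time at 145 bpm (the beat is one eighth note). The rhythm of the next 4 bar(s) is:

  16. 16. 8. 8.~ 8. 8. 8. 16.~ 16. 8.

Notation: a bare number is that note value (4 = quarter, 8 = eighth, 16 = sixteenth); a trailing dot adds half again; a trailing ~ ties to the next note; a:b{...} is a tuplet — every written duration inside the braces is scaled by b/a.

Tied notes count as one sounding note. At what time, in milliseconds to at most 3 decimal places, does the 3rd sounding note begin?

1. 0.0ms @ 0 + 310.345ms (3/4)
2. 310.345ms @ 3/4 + 310.345ms (3/4)
3. 620.69ms @ 3/2 + 620.69ms (3/2)
4. 1241.379ms @ 3 + 1241.379ms (3)
5. 2482.759ms @ 6 + 620.69ms (3/2)
6. 3103.448ms @ 15/2 + 620.69ms (3/2)
7. 3724.138ms @ 9 + 620.69ms (3/2)
8. 4344.828ms @ 21/2 + 620.69ms (3/2)

note 3 onset = 3/2b = 620.69ms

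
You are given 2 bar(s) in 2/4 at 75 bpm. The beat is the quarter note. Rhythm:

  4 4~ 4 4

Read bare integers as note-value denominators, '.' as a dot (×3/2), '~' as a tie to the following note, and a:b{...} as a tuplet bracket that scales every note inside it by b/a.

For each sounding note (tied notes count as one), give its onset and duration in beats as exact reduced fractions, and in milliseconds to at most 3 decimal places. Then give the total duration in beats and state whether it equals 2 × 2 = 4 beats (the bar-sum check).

1) 0.0ms=0b +800.0ms=1b
2) 800.0ms=1b +1600.0ms=2b
3) 2400.0ms=3b +800.0ms=1b
Σ=4b of 4 (75bpm 2/4) — PASS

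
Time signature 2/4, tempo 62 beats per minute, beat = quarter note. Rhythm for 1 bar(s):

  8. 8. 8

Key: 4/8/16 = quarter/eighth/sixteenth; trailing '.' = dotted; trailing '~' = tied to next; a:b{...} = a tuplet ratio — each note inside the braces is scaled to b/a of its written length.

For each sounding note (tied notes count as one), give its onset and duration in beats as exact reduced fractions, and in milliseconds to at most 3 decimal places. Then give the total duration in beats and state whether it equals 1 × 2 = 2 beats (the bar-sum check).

1) 0.0ms=0b +725.806ms=3/4b
2) 725.806ms=3/4b +725.806ms=3/4b
3) 1451.613ms=3/2b +483.871ms=1/2b
Σ=2b of 2 (62bpm 2/4) — PASS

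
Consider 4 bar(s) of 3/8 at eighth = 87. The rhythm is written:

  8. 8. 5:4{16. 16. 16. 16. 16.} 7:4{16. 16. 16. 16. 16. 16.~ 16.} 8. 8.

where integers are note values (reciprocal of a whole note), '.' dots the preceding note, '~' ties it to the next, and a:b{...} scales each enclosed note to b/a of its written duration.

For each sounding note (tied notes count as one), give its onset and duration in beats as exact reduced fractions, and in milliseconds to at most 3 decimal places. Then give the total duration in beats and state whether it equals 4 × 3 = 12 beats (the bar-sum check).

1) 0.0ms=0b +1034.483ms=3/2b
2) 1034.483ms=3/2b +1034.483ms=3/2b
3) 2068.966ms=3b +413.793ms=3/5b
4) 2482.759ms=18/5b +413.793ms=3/5b
5) 2896.552ms=21/5b +413.793ms=3/5b
6) 3310.345ms=24/5b +413.793ms=3/5b
7) 3724.138ms=27/5b +413.793ms=3/5b
8) 4137.931ms=6b +295.567ms=3/7b
9) 4433.498ms=45/7b +295.567ms=3/7b
10) 4729.064ms=48/7b +295.567ms=3/7b
11) 5024.631ms=51/7b +295.567ms=3/7b
12) 5320.197ms=54/7b +295.567ms=3/7b
13) 5615.764ms=57/7b +591.133ms=6/7b
14) 6206.897ms=9b +1034.483ms=3/2b
15) 7241.379ms=21/2b +1034.483ms=3/2b
Σ=12b of 12 (87bpm 3/8) — PASS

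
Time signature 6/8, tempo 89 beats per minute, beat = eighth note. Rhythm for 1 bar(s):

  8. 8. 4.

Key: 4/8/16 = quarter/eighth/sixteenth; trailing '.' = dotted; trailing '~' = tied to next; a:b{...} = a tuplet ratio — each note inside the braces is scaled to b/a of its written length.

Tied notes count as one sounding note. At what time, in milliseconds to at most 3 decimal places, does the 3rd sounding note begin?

1. 0.0ms @ 0 + 1011.236ms (3/2)
2. 1011.236ms @ 3/2 + 1011.236ms (3/2)
3. 2022.472ms @ 3 + 2022.472ms (3)

note 3 onset = 3b = 2022.472ms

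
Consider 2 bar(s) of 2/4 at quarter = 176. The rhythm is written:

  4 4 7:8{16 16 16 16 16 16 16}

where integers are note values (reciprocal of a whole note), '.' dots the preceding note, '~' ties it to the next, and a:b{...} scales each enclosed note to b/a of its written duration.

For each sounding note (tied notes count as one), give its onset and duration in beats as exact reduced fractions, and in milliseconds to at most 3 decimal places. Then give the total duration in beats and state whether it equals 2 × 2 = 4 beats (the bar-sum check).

1) 0.0ms=0b +340.909ms=1b
2) 340.909ms=1b +340.909ms=1b
3) 681.818ms=2b +97.403ms=2/7b
4) 779.221ms=16/7b +97.403ms=2/7b
5) 876.623ms=18/7b +97.403ms=2/7b
6) 974.026ms=20/7b +97.403ms=2/7b
7) 1071.429ms=22/7b +97.403ms=2/7b
8) 1168.831ms=24/7b +97.403ms=2/7b
9) 1266.234ms=26/7b +97.403ms=2/7b
Σ=4b of 4 (176bpm 2/4) — PASS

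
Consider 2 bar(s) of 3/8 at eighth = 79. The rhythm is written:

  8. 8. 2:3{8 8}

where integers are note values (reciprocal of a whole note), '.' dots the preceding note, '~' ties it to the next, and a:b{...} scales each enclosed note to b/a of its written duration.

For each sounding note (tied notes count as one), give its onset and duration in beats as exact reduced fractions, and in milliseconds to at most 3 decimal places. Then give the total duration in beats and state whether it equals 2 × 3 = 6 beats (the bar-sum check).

1) 0.0ms=0b +1139.241ms=3/2b
2) 1139.241ms=3/2b +1139.241ms=3/2b
3) 2278.481ms=3b +1139.241ms=3/2b
4) 3417.722ms=9/2b +1139.241ms=3/2b
Σ=6b of 6 (79bpm 3/8) — PASS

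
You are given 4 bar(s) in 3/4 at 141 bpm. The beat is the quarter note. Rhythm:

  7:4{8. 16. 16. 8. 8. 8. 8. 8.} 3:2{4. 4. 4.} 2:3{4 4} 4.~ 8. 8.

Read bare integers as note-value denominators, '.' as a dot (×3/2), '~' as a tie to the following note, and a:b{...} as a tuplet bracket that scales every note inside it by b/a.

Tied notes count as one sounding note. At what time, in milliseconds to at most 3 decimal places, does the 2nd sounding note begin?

note 2 onset = 3/7b = 182.371ms

1. 0.0ms @ 0 + 182.371ms (3/7)
2. 182.371ms @ 3/7 + 91.185ms (3/14)
3. 273.556ms @ 9/14 + 91.185ms (3/14)
4. 364.742ms @ 6/7 + 182.371ms (3/7)
5. 547.112ms @ 9/7 + 182.371ms (3/7)
6. 729.483ms @ 12/7 + 182.371ms (3/7)
7. 911.854ms @ 15/7 + 182.371ms (3/7)
8. 1094.225ms @ 18/7 + 182.371ms (3/7)
9. 1276.596ms @ 3 + 425.532ms (1)
10. 1702.128ms @ 4 + 425.532ms (1)
11. 2127.66ms @ 5 + 425.532ms (1)
12. 2553.191ms @ 6 + 638.298ms (3/2)
13. 3191.489ms @ 15/2 + 638.298ms (3/2)
14. 3829.787ms @ 9 + 957.447ms (9/4)
15. 4787.234ms @ 45/4 + 319.149ms (3/4)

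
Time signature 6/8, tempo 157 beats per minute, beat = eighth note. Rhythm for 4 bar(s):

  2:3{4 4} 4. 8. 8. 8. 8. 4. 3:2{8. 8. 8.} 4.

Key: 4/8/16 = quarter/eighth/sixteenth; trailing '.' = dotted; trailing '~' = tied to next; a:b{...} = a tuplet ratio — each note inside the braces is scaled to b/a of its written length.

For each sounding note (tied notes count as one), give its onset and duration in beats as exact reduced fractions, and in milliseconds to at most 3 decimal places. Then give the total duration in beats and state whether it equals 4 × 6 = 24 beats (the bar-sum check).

1) 0.0ms=0b +1146.497ms=3b
2) 1146.497ms=3b +1146.497ms=3b
3) 2292.994ms=6b +1146.497ms=3b
4) 3439.49ms=9b +573.248ms=3/2b
5) 4012.739ms=21/2b +573.248ms=3/2b
6) 4585.987ms=12b +573.248ms=3/2b
7) 5159.236ms=27/2b +573.248ms=3/2b
8) 5732.484ms=15b +1146.497ms=3b
9) 6878.981ms=18b +382.166ms=1b
10) 7261.146ms=19b +382.166ms=1b
11) 7643.312ms=20b +382.166ms=1b
12) 8025.478ms=21b +1146.497ms=3b
Σ=24b of 24 (157bpm 6/8) — PASS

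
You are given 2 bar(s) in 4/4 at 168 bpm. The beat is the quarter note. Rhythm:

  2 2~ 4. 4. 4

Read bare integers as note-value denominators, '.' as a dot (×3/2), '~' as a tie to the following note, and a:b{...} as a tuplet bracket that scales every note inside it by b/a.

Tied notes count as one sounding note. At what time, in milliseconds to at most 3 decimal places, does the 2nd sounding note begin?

1. 0.0ms @ 0 + 714.286ms (2)
2. 714.286ms @ 2 + 1250.0ms (7/2)
3. 1964.286ms @ 11/2 + 535.714ms (3/2)
4. 2500.0ms @ 7 + 357.143ms (1)

note 2 onset = 2b = 714.286ms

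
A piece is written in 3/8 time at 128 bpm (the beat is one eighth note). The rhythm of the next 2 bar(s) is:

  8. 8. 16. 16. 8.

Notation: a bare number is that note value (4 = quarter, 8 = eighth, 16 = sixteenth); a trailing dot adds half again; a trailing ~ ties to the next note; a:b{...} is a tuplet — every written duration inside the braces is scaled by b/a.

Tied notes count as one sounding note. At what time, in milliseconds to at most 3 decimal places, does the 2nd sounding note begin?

1. 0.0ms @ 0 + 703.125ms (3/2)
2. 703.125ms @ 3/2 + 703.125ms (3/2)
3. 1406.25ms @ 3 + 351.562ms (3/4)
4. 1757.812ms @ 15/4 + 351.562ms (3/4)
5. 2109.375ms @ 9/2 + 703.125ms (3/2)

note 2 onset = 3/2b = 703.125ms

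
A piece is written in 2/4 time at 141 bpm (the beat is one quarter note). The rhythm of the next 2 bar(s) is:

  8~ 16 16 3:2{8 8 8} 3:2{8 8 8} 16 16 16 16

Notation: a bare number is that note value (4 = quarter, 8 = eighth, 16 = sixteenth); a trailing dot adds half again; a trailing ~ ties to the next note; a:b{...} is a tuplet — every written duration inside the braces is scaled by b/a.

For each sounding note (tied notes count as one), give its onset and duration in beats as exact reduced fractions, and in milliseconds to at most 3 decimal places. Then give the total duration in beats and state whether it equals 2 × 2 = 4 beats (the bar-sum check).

1) 0.0ms=0b +319.149ms=3/4b
2) 319.149ms=3/4b +106.383ms=1/4b
3) 425.532ms=1b +141.844ms=1/3b
4) 567.376ms=4/3b +141.844ms=1/3b
5) 709.22ms=5/3b +141.844ms=1/3b
6) 851.064ms=2b +141.844ms=1/3b
7) 992.908ms=7/3b +141.844ms=1/3b
8) 1134.752ms=8/3b +141.844ms=1/3b
9) 1276.596ms=3b +106.383ms=1/4b
10) 1382.979ms=13/4b +106.383ms=1/4b
11) 1489.362ms=7/2b +106.383ms=1/4b
12) 1595.745ms=15/4b +106.383ms=1/4b
Σ=4b of 4 (141bpm 2/4) — PASS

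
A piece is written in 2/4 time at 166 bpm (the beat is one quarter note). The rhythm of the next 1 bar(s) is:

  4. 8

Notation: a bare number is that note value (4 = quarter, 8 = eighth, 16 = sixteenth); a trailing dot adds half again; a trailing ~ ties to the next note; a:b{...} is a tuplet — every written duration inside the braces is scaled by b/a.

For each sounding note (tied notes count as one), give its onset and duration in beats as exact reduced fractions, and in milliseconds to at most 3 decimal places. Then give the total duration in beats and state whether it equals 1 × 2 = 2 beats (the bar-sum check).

1) 0.0ms=0b +542.169ms=3/2b
2) 542.169ms=3/2b +180.723ms=1/2b
Σ=2b of 2 (166bpm 2/4) — PASS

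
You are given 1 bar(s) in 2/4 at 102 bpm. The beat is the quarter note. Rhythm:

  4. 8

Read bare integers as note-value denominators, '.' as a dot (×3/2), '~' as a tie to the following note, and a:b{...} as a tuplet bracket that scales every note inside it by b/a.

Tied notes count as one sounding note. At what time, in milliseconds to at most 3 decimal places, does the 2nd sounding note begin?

note 2 onset = 3/2b = 882.353ms

1. 0.0ms @ 0 + 882.353ms (3/2)
2. 882.353ms @ 3/2 + 294.118ms (1/2)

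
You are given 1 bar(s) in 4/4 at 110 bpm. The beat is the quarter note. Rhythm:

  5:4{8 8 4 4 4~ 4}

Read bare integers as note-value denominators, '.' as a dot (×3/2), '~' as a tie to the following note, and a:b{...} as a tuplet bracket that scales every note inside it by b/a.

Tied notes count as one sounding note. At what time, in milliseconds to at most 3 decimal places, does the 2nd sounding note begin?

1. 0.0ms @ 0 + 218.182ms (2/5)
2. 218.182ms @ 2/5 + 218.182ms (2/5)
3. 436.364ms @ 4/5 + 436.364ms (4/5)
4. 872.727ms @ 8/5 + 436.364ms (4/5)
5. 1309.091ms @ 12/5 + 872.727ms (8/5)

note 2 onset = 2/5b = 218.182ms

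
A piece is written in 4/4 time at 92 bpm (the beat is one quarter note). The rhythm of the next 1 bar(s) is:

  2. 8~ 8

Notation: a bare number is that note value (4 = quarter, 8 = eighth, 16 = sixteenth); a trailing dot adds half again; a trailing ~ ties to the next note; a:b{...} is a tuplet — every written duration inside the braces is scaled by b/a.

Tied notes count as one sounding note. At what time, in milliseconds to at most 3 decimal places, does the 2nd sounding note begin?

1. 0.0ms @ 0 + 1956.522ms (3)
2. 1956.522ms @ 3 + 652.174ms (1)

note 2 onset = 3b = 1956.522ms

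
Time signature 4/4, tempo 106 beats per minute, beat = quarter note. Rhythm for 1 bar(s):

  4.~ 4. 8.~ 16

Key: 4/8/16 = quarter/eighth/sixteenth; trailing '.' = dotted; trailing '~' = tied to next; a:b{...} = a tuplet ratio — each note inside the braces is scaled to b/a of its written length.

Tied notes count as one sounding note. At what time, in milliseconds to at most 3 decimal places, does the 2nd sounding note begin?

note 2 onset = 3b = 1698.113ms

1. 0.0ms @ 0 + 1698.113ms (3)
2. 1698.113ms @ 3 + 566.038ms (1)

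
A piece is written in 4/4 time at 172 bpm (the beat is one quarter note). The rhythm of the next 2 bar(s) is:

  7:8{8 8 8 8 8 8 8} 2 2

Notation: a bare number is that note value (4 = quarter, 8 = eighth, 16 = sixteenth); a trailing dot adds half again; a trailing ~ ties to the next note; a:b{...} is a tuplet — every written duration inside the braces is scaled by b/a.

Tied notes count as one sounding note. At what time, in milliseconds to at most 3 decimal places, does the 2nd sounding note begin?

note 2 onset = 4/7b = 199.336ms

1. 0.0ms @ 0 + 199.336ms (4/7)
2. 199.336ms @ 4/7 + 199.336ms (4/7)
3. 398.671ms @ 8/7 + 199.336ms (4/7)
4. 598.007ms @ 12/7 + 199.336ms (4/7)
5. 797.342ms @ 16/7 + 199.336ms (4/7)
6. 996.678ms @ 20/7 + 199.336ms (4/7)
7. 1196.013ms @ 24/7 + 199.336ms (4/7)
8. 1395.349ms @ 4 + 697.674ms (2)
9. 2093.023ms @ 6 + 697.674ms (2)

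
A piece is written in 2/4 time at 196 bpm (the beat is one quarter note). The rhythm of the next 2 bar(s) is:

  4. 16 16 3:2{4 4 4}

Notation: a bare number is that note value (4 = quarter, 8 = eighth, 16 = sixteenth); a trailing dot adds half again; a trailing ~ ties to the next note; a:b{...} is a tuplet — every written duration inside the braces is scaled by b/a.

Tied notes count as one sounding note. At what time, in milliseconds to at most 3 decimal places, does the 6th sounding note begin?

note 6 onset = 10/3b = 1020.408ms

1. 0.0ms @ 0 + 459.184ms (3/2)
2. 459.184ms @ 3/2 + 76.531ms (1/4)
3. 535.714ms @ 7/4 + 76.531ms (1/4)
4. 612.245ms @ 2 + 204.082ms (2/3)
5. 816.327ms @ 8/3 + 204.082ms (2/3)
6. 1020.408ms @ 10/3 + 204.082ms (2/3)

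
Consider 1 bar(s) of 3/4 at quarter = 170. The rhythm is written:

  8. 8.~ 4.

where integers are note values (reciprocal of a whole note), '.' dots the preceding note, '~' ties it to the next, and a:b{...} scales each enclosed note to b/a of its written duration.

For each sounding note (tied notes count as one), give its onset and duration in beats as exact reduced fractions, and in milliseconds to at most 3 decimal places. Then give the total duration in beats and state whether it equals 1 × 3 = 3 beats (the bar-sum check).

1) 0.0ms=0b +264.706ms=3/4b
2) 264.706ms=3/4b +794.118ms=9/4b
Σ=3b of 3 (170bpm 3/4) — PASS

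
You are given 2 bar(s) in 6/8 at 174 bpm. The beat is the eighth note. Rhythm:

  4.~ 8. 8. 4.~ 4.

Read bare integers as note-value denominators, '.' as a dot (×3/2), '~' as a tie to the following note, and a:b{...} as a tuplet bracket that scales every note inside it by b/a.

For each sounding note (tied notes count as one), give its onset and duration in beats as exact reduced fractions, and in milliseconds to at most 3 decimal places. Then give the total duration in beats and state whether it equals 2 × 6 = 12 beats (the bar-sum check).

1) 0.0ms=0b +1551.724ms=9/2b
2) 1551.724ms=9/2b +517.241ms=3/2b
3) 2068.966ms=6b +2068.966ms=6b
Σ=12b of 12 (174bpm 6/8) — PASS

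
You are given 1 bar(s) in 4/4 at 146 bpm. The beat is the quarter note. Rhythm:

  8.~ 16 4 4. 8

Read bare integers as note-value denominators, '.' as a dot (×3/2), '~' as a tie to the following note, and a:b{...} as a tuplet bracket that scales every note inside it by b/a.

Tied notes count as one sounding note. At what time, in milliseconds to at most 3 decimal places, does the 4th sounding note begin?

1. 0.0ms @ 0 + 410.959ms (1)
2. 410.959ms @ 1 + 410.959ms (1)
3. 821.918ms @ 2 + 616.438ms (3/2)
4. 1438.356ms @ 7/2 + 205.479ms (1/2)

note 4 onset = 7/2b = 1438.356ms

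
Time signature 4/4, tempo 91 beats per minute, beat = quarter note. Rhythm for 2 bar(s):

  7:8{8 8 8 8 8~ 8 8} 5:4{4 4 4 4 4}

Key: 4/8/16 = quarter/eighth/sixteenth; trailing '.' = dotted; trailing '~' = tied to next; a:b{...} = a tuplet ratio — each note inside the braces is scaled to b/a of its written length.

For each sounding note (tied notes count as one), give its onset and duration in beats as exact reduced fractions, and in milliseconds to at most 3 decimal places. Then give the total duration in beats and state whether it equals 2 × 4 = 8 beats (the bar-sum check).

1) 0.0ms=0b +376.766ms=4/7b
2) 376.766ms=4/7b +376.766ms=4/7b
3) 753.532ms=8/7b +376.766ms=4/7b
4) 1130.298ms=12/7b +376.766ms=4/7b
5) 1507.064ms=16/7b +753.532ms=8/7b
6) 2260.597ms=24/7b +376.766ms=4/7b
7) 2637.363ms=4b +527.473ms=4/5b
8) 3164.835ms=24/5b +527.473ms=4/5b
9) 3692.308ms=28/5b +527.473ms=4/5b
10) 4219.78ms=32/5b +527.473ms=4/5b
11) 4747.253ms=36/5b +527.473ms=4/5b
Σ=8b of 8 (91bpm 4/4) — PASS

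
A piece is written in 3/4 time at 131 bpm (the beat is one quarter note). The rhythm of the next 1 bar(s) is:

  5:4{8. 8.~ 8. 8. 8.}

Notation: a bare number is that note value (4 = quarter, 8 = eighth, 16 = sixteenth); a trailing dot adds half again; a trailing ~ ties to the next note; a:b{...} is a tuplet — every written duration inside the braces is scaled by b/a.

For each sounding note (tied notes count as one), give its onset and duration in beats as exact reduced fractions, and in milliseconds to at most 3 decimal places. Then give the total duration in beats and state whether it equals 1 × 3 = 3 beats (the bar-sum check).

1) 0.0ms=0b +274.809ms=3/5b
2) 274.809ms=3/5b +549.618ms=6/5b
3) 824.427ms=9/5b +274.809ms=3/5b
4) 1099.237ms=12/5b +274.809ms=3/5b
Σ=3b of 3 (131bpm 3/4) — PASS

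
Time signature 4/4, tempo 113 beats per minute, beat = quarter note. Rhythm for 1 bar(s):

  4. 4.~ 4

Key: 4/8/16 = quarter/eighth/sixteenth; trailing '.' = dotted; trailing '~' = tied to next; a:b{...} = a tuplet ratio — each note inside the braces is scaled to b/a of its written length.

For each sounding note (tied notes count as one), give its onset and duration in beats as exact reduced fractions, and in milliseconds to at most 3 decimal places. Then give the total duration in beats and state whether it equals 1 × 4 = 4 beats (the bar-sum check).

1) 0.0ms=0b +796.46ms=3/2b
2) 796.46ms=3/2b +1327.434ms=5/2b
Σ=4b of 4 (113bpm 4/4) — PASS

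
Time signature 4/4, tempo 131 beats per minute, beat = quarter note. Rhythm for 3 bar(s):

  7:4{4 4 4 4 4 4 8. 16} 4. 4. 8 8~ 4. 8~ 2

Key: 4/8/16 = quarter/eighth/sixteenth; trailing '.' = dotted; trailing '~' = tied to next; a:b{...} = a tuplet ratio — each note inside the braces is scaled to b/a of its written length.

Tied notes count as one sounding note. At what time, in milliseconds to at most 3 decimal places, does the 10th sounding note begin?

note 10 onset = 11/2b = 2519.084ms

1. 0.0ms @ 0 + 261.723ms (4/7)
2. 261.723ms @ 4/7 + 261.723ms (4/7)
3. 523.446ms @ 8/7 + 261.723ms (4/7)
4. 785.169ms @ 12/7 + 261.723ms (4/7)
5. 1046.892ms @ 16/7 + 261.723ms (4/7)
6. 1308.615ms @ 20/7 + 261.723ms (4/7)
7. 1570.338ms @ 24/7 + 196.292ms (3/7)
8. 1766.63ms @ 27/7 + 65.431ms (1/7)
9. 1832.061ms @ 4 + 687.023ms (3/2)
10. 2519.084ms @ 11/2 + 687.023ms (3/2)
11. 3206.107ms @ 7 + 229.008ms (1/2)
12. 3435.115ms @ 15/2 + 916.031ms (2)
13. 4351.145ms @ 19/2 + 1145.038ms (5/2)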